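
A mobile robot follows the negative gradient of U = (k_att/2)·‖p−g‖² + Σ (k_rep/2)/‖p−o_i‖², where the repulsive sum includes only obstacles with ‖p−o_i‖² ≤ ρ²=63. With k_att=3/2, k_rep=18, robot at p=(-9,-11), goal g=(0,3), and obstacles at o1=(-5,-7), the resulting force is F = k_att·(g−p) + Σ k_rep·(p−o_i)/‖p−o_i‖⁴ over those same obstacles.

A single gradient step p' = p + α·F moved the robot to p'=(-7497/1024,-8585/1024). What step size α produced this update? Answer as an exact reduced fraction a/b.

F_att = 3/2·(g−p) = 3/2·(9,14) = (13.5000,21.0000)
o1: d²=32 ≤ ρ²=63; F_rep = 18·(-4,-4)/32² = (-0.0703,-0.0703)
F = F_att + ΣF_rep = (13.4297,20.9297)
Δp = p'−p = (1.6787,2.6162); α = Δx/Fx = (1719/1024) / (1719/128) = 1/8
check: Δy/Fy = (2679/1024) / (2679/128) = 1/8 ✓

α = 1/8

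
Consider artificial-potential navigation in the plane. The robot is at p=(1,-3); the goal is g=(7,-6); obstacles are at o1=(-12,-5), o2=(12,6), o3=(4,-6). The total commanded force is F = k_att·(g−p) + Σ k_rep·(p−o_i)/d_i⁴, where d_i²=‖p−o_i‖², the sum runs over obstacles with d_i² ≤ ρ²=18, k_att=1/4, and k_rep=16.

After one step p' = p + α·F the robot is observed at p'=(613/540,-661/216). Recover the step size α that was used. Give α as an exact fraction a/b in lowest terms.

α = 1/10

F_att = 1/4·(g−p) = 1/4·(6,-3) = (1.5000,-0.7500)
o1: d²=173 > ρ²=18 → inactive
o2: d²=202 > ρ²=18 → inactive
o3: d²=18 ≤ ρ²=18; F_rep = 16·(-3,3)/18² = (-0.1481,0.1481)
F = F_att + ΣF_rep = (1.3519,-0.6019)
Δp = p'−p = (0.1352,-0.0602); α = Δx/Fx = (73/540) / (73/54) = 1/10
check: Δy/Fy = (-13/216) / (-65/108) = 1/10 ✓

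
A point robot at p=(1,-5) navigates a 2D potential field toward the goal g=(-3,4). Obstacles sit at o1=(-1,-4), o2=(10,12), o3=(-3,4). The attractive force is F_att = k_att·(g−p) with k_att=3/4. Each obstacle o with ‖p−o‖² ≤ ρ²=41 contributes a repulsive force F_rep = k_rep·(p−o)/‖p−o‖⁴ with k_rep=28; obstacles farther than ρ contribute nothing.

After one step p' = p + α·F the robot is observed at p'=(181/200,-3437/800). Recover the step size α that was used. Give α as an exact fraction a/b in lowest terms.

α = 1/8

F_att = 3/4·(g−p) = 3/4·(-4,9) = (-3.0000,6.7500)
o1: d²=5 ≤ ρ²=41; F_rep = 28·(2,-1)/5² = (2.2400,-1.1200)
o2: d²=370 > ρ²=41 → inactive
o3: d²=97 > ρ²=41 → inactive
F = F_att + ΣF_rep = (-0.7600,5.6300)
Δp = p'−p = (-0.0950,0.7037); α = Δx/Fx = (-19/200) / (-19/25) = 1/8
check: Δy/Fy = (563/800) / (563/100) = 1/8 ✓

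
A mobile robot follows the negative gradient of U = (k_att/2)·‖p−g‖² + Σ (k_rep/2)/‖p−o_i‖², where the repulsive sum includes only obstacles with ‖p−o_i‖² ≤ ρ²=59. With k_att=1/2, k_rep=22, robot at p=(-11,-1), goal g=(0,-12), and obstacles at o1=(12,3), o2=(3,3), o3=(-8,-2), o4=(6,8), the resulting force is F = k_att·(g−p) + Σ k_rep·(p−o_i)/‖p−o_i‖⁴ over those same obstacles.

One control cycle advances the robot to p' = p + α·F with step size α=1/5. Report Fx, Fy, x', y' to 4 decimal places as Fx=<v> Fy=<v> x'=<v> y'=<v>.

F_att = 1/2·(g−p) = 1/2·(11,-11) = (5.5000,-5.5000)
o1: d²=545 > ρ²=59 → inactive
o2: d²=212 > ρ²=59 → inactive
o3: d²=10 ≤ ρ²=59; F_rep = 22·(-3,1)/10² = (-0.6600,0.2200)
o4: d²=370 > ρ²=59 → inactive
F = F_att + ΣF_rep = (4.8400,-5.2800)
p' = p + 1/5·F = (-10.0320,-2.0560)

Fx=4.8400 Fy=-5.2800 x'=-10.0320 y'=-2.0560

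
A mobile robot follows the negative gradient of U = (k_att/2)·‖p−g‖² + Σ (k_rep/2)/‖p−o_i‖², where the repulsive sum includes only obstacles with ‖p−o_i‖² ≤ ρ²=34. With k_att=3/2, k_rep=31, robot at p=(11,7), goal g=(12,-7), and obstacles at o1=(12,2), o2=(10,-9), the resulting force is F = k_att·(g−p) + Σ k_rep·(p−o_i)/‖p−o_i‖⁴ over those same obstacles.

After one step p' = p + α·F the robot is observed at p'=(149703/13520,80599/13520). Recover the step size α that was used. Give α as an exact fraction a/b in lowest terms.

α = 1/20

F_att = 3/2·(g−p) = 3/2·(1,-14) = (1.5000,-21.0000)
o1: d²=26 ≤ ρ²=34; F_rep = 31·(-1,5)/26² = (-0.0459,0.2293)
o2: d²=257 > ρ²=34 → inactive
F = F_att + ΣF_rep = (1.4541,-20.7707)
Δp = p'−p = (0.0727,-1.0385); α = Δx/Fx = (983/13520) / (983/676) = 1/20
check: Δy/Fy = (-14041/13520) / (-14041/676) = 1/20 ✓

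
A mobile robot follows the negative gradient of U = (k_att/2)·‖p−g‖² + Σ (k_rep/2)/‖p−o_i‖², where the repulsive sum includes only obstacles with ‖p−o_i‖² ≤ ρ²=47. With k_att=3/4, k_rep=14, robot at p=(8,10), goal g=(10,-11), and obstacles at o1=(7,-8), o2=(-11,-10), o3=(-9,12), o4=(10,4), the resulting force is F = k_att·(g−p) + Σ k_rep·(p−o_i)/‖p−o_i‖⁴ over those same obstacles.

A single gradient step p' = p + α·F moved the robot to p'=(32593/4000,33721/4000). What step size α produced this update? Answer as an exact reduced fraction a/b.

F_att = 3/4·(g−p) = 3/4·(2,-21) = (1.5000,-15.7500)
o1: d²=325 > ρ²=47 → inactive
o2: d²=761 > ρ²=47 → inactive
o3: d²=293 > ρ²=47 → inactive
o4: d²=40 ≤ ρ²=47; F_rep = 14·(-2,6)/40² = (-0.0175,0.0525)
F = F_att + ΣF_rep = (1.4825,-15.6975)
Δp = p'−p = (0.1482,-1.5697); α = Δx/Fx = (593/4000) / (593/400) = 1/10
check: Δy/Fy = (-6279/4000) / (-6279/400) = 1/10 ✓

α = 1/10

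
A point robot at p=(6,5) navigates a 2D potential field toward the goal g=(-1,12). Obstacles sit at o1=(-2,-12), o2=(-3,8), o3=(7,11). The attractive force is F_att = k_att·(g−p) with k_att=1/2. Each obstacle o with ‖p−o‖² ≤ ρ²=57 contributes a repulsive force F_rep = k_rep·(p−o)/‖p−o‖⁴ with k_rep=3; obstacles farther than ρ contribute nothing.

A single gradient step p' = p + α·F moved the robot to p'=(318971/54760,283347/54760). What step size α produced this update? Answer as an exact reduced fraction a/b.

F_att = 1/2·(g−p) = 1/2·(-7,7) = (-3.5000,3.5000)
o1: d²=353 > ρ²=57 → inactive
o2: d²=90 > ρ²=57 → inactive
o3: d²=37 ≤ ρ²=57; F_rep = 3·(-1,-6)/37² = (-0.0022,-0.0131)
F = F_att + ΣF_rep = (-3.5022,3.4869)
Δp = p'−p = (-0.1751,0.1743); α = Δx/Fx = (-9589/54760) / (-9589/2738) = 1/20
check: Δy/Fy = (9547/54760) / (9547/2738) = 1/20 ✓

α = 1/20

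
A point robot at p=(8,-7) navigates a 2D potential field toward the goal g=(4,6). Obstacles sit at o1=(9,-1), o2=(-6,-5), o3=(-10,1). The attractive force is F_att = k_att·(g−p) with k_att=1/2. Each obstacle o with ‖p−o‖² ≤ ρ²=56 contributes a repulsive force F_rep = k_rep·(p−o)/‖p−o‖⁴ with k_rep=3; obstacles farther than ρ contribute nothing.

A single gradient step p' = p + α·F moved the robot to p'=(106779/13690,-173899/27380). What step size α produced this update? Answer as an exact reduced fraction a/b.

α = 1/10

F_att = 1/2·(g−p) = 1/2·(-4,13) = (-2.0000,6.5000)
o1: d²=37 ≤ ρ²=56; F_rep = 3·(-1,-6)/37² = (-0.0022,-0.0131)
o2: d²=200 > ρ²=56 → inactive
o3: d²=388 > ρ²=56 → inactive
F = F_att + ΣF_rep = (-2.0022,6.4869)
Δp = p'−p = (-0.2002,0.6487); α = Δx/Fx = (-2741/13690) / (-2741/1369) = 1/10
check: Δy/Fy = (17761/27380) / (17761/2738) = 1/10 ✓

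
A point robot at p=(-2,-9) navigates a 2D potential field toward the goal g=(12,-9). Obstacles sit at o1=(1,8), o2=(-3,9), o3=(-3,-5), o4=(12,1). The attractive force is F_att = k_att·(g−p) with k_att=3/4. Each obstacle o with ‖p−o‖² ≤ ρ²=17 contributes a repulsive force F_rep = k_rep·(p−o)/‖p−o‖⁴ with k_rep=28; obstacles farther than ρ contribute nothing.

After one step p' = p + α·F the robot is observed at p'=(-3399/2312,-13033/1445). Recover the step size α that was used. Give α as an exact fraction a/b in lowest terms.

F_att = 3/4·(g−p) = 3/4·(14,0) = (10.5000,0.0000)
o1: d²=298 > ρ²=17 → inactive
o2: d²=325 > ρ²=17 → inactive
o3: d²=17 ≤ ρ²=17; F_rep = 28·(1,-4)/17² = (0.0969,-0.3875)
o4: d²=296 > ρ²=17 → inactive
F = F_att + ΣF_rep = (10.5969,-0.3875)
Δp = p'−p = (0.5298,-0.0194); α = Δx/Fx = (1225/2312) / (6125/578) = 1/20
check: Δy/Fy = (-28/1445) / (-112/289) = 1/20 ✓

α = 1/20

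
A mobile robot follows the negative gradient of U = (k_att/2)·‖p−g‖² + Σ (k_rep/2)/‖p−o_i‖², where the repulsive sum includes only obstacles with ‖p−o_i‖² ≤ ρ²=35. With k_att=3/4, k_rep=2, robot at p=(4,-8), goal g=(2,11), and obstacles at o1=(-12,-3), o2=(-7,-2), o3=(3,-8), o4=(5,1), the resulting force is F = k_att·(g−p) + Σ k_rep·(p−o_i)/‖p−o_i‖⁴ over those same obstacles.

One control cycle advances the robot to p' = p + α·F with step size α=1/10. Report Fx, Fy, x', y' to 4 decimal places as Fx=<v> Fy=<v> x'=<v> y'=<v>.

Fx=0.5000 Fy=14.2500 x'=4.0500 y'=-6.5750

F_att = 3/4·(g−p) = 3/4·(-2,19) = (-1.5000,14.2500)
o1: d²=281 > ρ²=35 → inactive
o2: d²=157 > ρ²=35 → inactive
o3: d²=1 ≤ ρ²=35; F_rep = 2·(1,0)/1² = (2.0000,0.0000)
o4: d²=82 > ρ²=35 → inactive
F = F_att + ΣF_rep = (0.5000,14.2500)
p' = p + 1/10·F = (4.0500,-6.5750)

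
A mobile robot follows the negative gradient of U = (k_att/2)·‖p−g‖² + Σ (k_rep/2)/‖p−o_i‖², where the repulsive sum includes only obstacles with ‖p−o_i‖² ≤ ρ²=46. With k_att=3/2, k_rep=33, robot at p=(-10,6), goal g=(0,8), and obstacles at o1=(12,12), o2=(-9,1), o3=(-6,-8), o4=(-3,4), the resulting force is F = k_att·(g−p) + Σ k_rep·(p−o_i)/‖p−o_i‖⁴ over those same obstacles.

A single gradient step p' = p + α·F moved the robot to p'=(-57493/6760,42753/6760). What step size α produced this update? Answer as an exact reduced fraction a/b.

F_att = 3/2·(g−p) = 3/2·(10,2) = (15.0000,3.0000)
o1: d²=520 > ρ²=46 → inactive
o2: d²=26 ≤ ρ²=46; F_rep = 33·(-1,5)/26² = (-0.0488,0.2441)
o3: d²=212 > ρ²=46 → inactive
o4: d²=53 > ρ²=46 → inactive
F = F_att + ΣF_rep = (14.9512,3.2441)
Δp = p'−p = (1.4951,0.3244); α = Δx/Fx = (10107/6760) / (10107/676) = 1/10
check: Δy/Fy = (2193/6760) / (2193/676) = 1/10 ✓

α = 1/10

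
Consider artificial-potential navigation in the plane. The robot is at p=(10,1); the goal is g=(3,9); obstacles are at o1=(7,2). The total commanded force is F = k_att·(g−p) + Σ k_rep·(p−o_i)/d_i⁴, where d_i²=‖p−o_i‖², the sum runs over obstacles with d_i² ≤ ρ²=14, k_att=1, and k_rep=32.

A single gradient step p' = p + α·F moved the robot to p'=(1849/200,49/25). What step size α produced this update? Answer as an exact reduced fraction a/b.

α = 1/8

F_att = 1·(g−p) = 1·(-7,8) = (-7.0000,8.0000)
o1: d²=10 ≤ ρ²=14; F_rep = 32·(3,-1)/10² = (0.9600,-0.3200)
F = F_att + ΣF_rep = (-6.0400,7.6800)
Δp = p'−p = (-0.7550,0.9600); α = Δx/Fx = (-151/200) / (-151/25) = 1/8
check: Δy/Fy = (24/25) / (192/25) = 1/8 ✓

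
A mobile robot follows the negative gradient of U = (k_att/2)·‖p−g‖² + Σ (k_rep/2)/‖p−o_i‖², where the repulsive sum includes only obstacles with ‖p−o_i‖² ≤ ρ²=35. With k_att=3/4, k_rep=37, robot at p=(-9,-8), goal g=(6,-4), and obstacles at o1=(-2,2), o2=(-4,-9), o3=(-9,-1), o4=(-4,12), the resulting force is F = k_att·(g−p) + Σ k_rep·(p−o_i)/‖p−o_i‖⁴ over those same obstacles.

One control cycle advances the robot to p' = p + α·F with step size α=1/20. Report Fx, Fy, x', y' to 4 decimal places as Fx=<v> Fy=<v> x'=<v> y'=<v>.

Fx=10.9763 Fy=3.0547 x'=-8.4512 y'=-7.8473

F_att = 3/4·(g−p) = 3/4·(15,4) = (11.2500,3.0000)
o1: d²=149 > ρ²=35 → inactive
o2: d²=26 ≤ ρ²=35; F_rep = 37·(-5,1)/26² = (-0.2737,0.0547)
o3: d²=49 > ρ²=35 → inactive
o4: d²=425 > ρ²=35 → inactive
F = F_att + ΣF_rep = (10.9763,3.0547)
p' = p + 1/20·F = (-8.4512,-7.8473)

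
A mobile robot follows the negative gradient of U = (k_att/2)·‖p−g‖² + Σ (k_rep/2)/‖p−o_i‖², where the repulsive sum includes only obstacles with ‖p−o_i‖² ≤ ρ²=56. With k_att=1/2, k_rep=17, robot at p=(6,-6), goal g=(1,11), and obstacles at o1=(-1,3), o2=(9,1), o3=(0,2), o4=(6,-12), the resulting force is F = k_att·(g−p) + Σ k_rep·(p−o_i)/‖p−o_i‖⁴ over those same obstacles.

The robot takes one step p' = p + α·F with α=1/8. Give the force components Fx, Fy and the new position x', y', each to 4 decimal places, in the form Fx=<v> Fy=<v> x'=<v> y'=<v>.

F_att = 1/2·(g−p) = 1/2·(-5,17) = (-2.5000,8.5000)
o1: d²=130 > ρ²=56 → inactive
o2: d²=58 > ρ²=56 → inactive
o3: d²=100 > ρ²=56 → inactive
o4: d²=36 ≤ ρ²=56; F_rep = 17·(0,6)/36² = (0.0000,0.0787)
F = F_att + ΣF_rep = (-2.5000,8.5787)
p' = p + 1/8·F = (5.6875,-4.9277)

Fx=-2.5000 Fy=8.5787 x'=5.6875 y'=-4.9277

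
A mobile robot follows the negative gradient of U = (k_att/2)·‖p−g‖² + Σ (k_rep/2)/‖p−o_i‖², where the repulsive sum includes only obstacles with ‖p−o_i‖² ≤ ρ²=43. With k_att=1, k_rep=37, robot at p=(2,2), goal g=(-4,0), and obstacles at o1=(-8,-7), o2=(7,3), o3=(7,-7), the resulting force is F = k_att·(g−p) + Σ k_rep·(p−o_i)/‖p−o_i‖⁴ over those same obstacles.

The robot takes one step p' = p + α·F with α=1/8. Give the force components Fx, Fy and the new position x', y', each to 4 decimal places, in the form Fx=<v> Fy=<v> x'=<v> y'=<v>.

F_att = 1·(g−p) = 1·(-6,-2) = (-6.0000,-2.0000)
o1: d²=181 > ρ²=43 → inactive
o2: d²=26 ≤ ρ²=43; F_rep = 37·(-5,-1)/26² = (-0.2737,-0.0547)
o3: d²=106 > ρ²=43 → inactive
F = F_att + ΣF_rep = (-6.2737,-2.0547)
p' = p + 1/8·F = (1.2158,1.7432)

Fx=-6.2737 Fy=-2.0547 x'=1.2158 y'=1.7432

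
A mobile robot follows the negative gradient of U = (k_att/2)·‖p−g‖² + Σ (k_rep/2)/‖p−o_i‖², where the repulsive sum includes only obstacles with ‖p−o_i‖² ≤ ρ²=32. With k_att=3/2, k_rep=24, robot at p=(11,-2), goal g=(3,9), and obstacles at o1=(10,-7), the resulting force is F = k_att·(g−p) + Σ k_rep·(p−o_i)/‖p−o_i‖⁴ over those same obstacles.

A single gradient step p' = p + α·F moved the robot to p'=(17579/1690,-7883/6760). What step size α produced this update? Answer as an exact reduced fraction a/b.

α = 1/20

F_att = 3/2·(g−p) = 3/2·(-8,11) = (-12.0000,16.5000)
o1: d²=26 ≤ ρ²=32; F_rep = 24·(1,5)/26² = (0.0355,0.1775)
F = F_att + ΣF_rep = (-11.9645,16.6775)
Δp = p'−p = (-0.5982,0.8339); α = Δx/Fx = (-1011/1690) / (-2022/169) = 1/20
check: Δy/Fy = (5637/6760) / (5637/338) = 1/20 ✓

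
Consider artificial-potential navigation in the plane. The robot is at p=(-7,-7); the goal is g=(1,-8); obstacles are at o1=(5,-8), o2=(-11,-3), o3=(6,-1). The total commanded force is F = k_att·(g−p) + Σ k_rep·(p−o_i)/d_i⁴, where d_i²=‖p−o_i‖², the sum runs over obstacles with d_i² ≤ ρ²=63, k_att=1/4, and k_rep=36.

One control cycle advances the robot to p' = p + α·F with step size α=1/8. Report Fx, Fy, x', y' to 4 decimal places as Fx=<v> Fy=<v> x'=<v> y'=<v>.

Fx=2.1406 Fy=-0.3906 x'=-6.7324 y'=-7.0488

F_att = 1/4·(g−p) = 1/4·(8,-1) = (2.0000,-0.2500)
o1: d²=145 > ρ²=63 → inactive
o2: d²=32 ≤ ρ²=63; F_rep = 36·(4,-4)/32² = (0.1406,-0.1406)
o3: d²=205 > ρ²=63 → inactive
F = F_att + ΣF_rep = (2.1406,-0.3906)
p' = p + 1/8·F = (-6.7324,-7.0488)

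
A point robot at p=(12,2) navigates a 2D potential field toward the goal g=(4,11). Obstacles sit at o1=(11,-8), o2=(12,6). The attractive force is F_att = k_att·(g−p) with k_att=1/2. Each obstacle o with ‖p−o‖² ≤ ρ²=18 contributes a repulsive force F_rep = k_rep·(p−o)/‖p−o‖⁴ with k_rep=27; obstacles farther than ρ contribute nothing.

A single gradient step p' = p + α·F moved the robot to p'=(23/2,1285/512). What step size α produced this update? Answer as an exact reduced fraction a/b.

α = 1/8

F_att = 1/2·(g−p) = 1/2·(-8,9) = (-4.0000,4.5000)
o1: d²=101 > ρ²=18 → inactive
o2: d²=16 ≤ ρ²=18; F_rep = 27·(0,-4)/16² = (0.0000,-0.4219)
F = F_att + ΣF_rep = (-4.0000,4.0781)
Δp = p'−p = (-0.5000,0.5098); α = Δx/Fx = (-1/2) / (-4) = 1/8
check: Δy/Fy = (261/512) / (261/64) = 1/8 ✓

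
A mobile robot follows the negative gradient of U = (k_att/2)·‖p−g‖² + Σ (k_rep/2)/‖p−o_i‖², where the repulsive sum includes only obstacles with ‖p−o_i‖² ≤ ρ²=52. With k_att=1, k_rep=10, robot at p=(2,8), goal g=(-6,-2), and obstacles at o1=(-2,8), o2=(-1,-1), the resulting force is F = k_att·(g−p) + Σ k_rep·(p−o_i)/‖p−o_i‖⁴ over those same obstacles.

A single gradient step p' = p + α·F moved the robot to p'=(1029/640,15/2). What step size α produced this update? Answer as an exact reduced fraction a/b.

α = 1/20

F_att = 1·(g−p) = 1·(-8,-10) = (-8.0000,-10.0000)
o1: d²=16 ≤ ρ²=52; F_rep = 10·(4,0)/16² = (0.1562,0.0000)
o2: d²=90 > ρ²=52 → inactive
F = F_att + ΣF_rep = (-7.8438,-10.0000)
Δp = p'−p = (-0.3922,-0.5000); α = Δx/Fx = (-251/640) / (-251/32) = 1/20
check: Δy/Fy = (-1/2) / (-10) = 1/20 ✓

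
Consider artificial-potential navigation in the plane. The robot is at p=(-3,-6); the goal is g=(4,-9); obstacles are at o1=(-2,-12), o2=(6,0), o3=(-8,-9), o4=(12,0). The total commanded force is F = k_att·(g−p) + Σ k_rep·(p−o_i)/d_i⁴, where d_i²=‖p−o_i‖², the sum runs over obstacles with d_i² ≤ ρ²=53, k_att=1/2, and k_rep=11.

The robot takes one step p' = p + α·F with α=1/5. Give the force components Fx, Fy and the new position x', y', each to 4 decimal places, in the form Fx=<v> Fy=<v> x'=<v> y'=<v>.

Fx=3.5395 Fy=-1.4232 x'=-2.2921 y'=-6.2846

F_att = 1/2·(g−p) = 1/2·(7,-3) = (3.5000,-1.5000)
o1: d²=37 ≤ ρ²=53; F_rep = 11·(-1,6)/37² = (-0.0080,0.0482)
o2: d²=117 > ρ²=53 → inactive
o3: d²=34 ≤ ρ²=53; F_rep = 11·(5,3)/34² = (0.0476,0.0285)
o4: d²=261 > ρ²=53 → inactive
F = F_att + ΣF_rep = (3.5395,-1.4232)
p' = p + 1/5·F = (-2.2921,-6.2846)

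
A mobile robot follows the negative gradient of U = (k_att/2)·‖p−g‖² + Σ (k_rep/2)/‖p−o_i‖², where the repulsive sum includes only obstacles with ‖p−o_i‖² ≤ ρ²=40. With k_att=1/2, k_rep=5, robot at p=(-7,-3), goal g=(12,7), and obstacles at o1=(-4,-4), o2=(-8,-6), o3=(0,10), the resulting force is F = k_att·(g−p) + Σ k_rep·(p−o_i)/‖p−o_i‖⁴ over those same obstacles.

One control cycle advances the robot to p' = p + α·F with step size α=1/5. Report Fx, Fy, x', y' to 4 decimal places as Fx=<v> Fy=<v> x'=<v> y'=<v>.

Fx=9.4000 Fy=5.2000 x'=-5.1200 y'=-1.9600

F_att = 1/2·(g−p) = 1/2·(19,10) = (9.5000,5.0000)
o1: d²=10 ≤ ρ²=40; F_rep = 5·(-3,1)/10² = (-0.1500,0.0500)
o2: d²=10 ≤ ρ²=40; F_rep = 5·(1,3)/10² = (0.0500,0.1500)
o3: d²=218 > ρ²=40 → inactive
F = F_att + ΣF_rep = (9.4000,5.2000)
p' = p + 1/5·F = (-5.1200,-1.9600)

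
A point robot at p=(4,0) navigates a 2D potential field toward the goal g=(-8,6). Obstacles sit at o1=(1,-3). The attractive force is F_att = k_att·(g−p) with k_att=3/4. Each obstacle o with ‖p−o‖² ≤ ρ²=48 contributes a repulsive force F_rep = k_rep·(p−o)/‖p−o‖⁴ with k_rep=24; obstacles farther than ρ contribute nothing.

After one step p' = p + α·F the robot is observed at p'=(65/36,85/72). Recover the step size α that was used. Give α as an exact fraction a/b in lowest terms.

α = 1/4

F_att = 3/4·(g−p) = 3/4·(-12,6) = (-9.0000,4.5000)
o1: d²=18 ≤ ρ²=48; F_rep = 24·(3,3)/18² = (0.2222,0.2222)
F = F_att + ΣF_rep = (-8.7778,4.7222)
Δp = p'−p = (-2.1944,1.1806); α = Δx/Fx = (-79/36) / (-79/9) = 1/4
check: Δy/Fy = (85/72) / (85/18) = 1/4 ✓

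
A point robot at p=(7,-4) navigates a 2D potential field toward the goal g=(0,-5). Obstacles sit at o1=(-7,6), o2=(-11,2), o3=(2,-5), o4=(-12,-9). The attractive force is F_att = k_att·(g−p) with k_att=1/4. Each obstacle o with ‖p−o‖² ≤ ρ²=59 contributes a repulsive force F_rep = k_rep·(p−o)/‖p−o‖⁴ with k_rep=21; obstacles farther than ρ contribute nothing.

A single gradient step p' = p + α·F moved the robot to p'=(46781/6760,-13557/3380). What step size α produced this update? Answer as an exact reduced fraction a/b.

α = 1/20

F_att = 1/4·(g−p) = 1/4·(-7,-1) = (-1.7500,-0.2500)
o1: d²=296 > ρ²=59 → inactive
o2: d²=360 > ρ²=59 → inactive
o3: d²=26 ≤ ρ²=59; F_rep = 21·(5,1)/26² = (0.1553,0.0311)
o4: d²=386 > ρ²=59 → inactive
F = F_att + ΣF_rep = (-1.5947,-0.2189)
Δp = p'−p = (-0.0797,-0.0109); α = Δx/Fx = (-539/6760) / (-539/338) = 1/20
check: Δy/Fy = (-37/3380) / (-37/169) = 1/20 ✓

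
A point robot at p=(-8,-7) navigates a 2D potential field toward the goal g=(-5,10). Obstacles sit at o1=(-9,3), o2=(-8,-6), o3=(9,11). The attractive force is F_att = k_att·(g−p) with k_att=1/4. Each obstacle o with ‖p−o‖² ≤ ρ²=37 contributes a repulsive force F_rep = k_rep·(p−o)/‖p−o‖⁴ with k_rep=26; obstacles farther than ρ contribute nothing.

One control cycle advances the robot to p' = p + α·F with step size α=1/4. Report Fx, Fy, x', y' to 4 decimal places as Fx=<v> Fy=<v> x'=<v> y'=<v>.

Fx=0.7500 Fy=-21.7500 x'=-7.8125 y'=-12.4375

F_att = 1/4·(g−p) = 1/4·(3,17) = (0.7500,4.2500)
o1: d²=101 > ρ²=37 → inactive
o2: d²=1 ≤ ρ²=37; F_rep = 26·(0,-1)/1² = (0.0000,-26.0000)
o3: d²=613 > ρ²=37 → inactive
F = F_att + ΣF_rep = (0.7500,-21.7500)
p' = p + 1/4·F = (-7.8125,-12.4375)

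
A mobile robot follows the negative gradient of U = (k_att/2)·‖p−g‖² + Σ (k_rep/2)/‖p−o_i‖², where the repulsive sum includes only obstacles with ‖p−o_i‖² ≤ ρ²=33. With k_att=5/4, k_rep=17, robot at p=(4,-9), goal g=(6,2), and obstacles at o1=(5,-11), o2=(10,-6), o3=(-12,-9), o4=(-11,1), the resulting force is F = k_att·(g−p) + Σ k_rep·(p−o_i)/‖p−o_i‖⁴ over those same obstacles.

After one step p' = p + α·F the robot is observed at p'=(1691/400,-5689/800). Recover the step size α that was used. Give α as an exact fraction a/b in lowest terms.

F_att = 5/4·(g−p) = 5/4·(2,11) = (2.5000,13.7500)
o1: d²=5 ≤ ρ²=33; F_rep = 17·(-1,2)/5² = (-0.6800,1.3600)
o2: d²=45 > ρ²=33 → inactive
o3: d²=256 > ρ²=33 → inactive
o4: d²=325 > ρ²=33 → inactive
F = F_att + ΣF_rep = (1.8200,15.1100)
Δp = p'−p = (0.2275,1.8887); α = Δx/Fx = (91/400) / (91/50) = 1/8
check: Δy/Fy = (1511/800) / (1511/100) = 1/8 ✓

α = 1/8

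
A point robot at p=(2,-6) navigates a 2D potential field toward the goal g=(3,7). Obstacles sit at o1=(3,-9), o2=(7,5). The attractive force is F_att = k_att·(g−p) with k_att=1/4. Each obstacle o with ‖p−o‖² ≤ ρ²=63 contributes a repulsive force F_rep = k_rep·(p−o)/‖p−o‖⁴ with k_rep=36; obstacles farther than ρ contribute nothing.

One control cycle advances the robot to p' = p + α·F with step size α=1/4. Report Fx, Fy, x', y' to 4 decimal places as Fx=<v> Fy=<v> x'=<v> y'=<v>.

F_att = 1/4·(g−p) = 1/4·(1,13) = (0.2500,3.2500)
o1: d²=10 ≤ ρ²=63; F_rep = 36·(-1,3)/10² = (-0.3600,1.0800)
o2: d²=146 > ρ²=63 → inactive
F = F_att + ΣF_rep = (-0.1100,4.3300)
p' = p + 1/4·F = (1.9725,-4.9175)

Fx=-0.1100 Fy=4.3300 x'=1.9725 y'=-4.9175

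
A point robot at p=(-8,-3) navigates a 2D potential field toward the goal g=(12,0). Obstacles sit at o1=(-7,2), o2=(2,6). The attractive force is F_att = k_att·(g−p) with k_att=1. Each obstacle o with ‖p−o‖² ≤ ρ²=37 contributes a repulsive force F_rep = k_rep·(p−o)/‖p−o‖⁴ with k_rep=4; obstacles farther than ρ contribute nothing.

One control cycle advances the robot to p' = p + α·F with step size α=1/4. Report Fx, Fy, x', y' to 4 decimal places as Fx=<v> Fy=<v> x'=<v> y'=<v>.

Fx=19.9941 Fy=2.9704 x'=-3.0015 y'=-2.2574

F_att = 1·(g−p) = 1·(20,3) = (20.0000,3.0000)
o1: d²=26 ≤ ρ²=37; F_rep = 4·(-1,-5)/26² = (-0.0059,-0.0296)
o2: d²=181 > ρ²=37 → inactive
F = F_att + ΣF_rep = (19.9941,2.9704)
p' = p + 1/4·F = (-3.0015,-2.2574)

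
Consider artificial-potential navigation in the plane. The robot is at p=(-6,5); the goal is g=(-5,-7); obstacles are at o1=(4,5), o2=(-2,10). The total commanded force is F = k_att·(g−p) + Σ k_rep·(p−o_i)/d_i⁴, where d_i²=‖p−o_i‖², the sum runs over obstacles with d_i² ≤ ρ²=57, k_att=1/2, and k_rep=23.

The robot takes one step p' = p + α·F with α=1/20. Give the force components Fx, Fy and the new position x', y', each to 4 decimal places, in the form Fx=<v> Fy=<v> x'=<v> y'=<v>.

Fx=0.4453 Fy=-6.0684 x'=-5.9777 y'=4.6966

F_att = 1/2·(g−p) = 1/2·(1,-12) = (0.5000,-6.0000)
o1: d²=100 > ρ²=57 → inactive
o2: d²=41 ≤ ρ²=57; F_rep = 23·(-4,-5)/41² = (-0.0547,-0.0684)
F = F_att + ΣF_rep = (0.4453,-6.0684)
p' = p + 1/20·F = (-5.9777,4.6966)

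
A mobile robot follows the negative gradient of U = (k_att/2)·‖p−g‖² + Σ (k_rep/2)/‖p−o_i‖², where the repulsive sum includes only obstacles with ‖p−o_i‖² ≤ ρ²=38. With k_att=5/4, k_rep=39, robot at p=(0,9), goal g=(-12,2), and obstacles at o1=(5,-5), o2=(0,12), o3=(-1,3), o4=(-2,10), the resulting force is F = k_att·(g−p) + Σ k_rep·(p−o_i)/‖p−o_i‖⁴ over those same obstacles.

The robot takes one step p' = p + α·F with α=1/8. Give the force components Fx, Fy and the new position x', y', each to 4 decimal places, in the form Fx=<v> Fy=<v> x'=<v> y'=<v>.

F_att = 5/4·(g−p) = 5/4·(-12,-7) = (-15.0000,-8.7500)
o1: d²=221 > ρ²=38 → inactive
o2: d²=9 ≤ ρ²=38; F_rep = 39·(0,-3)/9² = (0.0000,-1.4444)
o3: d²=37 ≤ ρ²=38; F_rep = 39·(1,6)/37² = (0.0285,0.1709)
o4: d²=5 ≤ ρ²=38; F_rep = 39·(2,-1)/5² = (3.1200,-1.5600)
F = F_att + ΣF_rep = (-11.8515,-11.5835)
p' = p + 1/8·F = (-1.4814,7.5521)

Fx=-11.8515 Fy=-11.5835 x'=-1.4814 y'=7.5521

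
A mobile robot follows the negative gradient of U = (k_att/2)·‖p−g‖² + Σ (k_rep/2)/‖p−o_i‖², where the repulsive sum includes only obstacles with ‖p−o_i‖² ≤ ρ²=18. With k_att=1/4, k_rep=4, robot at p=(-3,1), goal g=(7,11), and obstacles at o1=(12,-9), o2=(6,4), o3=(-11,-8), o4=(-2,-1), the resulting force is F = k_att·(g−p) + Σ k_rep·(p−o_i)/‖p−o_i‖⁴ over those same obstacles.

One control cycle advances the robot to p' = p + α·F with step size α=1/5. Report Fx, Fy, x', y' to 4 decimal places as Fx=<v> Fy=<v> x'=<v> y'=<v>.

F_att = 1/4·(g−p) = 1/4·(10,10) = (2.5000,2.5000)
o1: d²=325 > ρ²=18 → inactive
o2: d²=90 > ρ²=18 → inactive
o3: d²=145 > ρ²=18 → inactive
o4: d²=5 ≤ ρ²=18; F_rep = 4·(-1,2)/5² = (-0.1600,0.3200)
F = F_att + ΣF_rep = (2.3400,2.8200)
p' = p + 1/5·F = (-2.5320,1.5640)

Fx=2.3400 Fy=2.8200 x'=-2.5320 y'=1.5640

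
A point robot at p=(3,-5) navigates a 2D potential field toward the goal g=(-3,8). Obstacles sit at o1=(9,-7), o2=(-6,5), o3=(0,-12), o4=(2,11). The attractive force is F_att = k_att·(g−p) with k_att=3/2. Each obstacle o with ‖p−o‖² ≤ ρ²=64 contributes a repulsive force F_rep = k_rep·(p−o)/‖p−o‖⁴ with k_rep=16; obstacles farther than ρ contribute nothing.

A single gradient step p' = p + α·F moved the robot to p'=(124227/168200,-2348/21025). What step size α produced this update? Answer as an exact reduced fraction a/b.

F_att = 3/2·(g−p) = 3/2·(-6,13) = (-9.0000,19.5000)
o1: d²=40 ≤ ρ²=64; F_rep = 16·(-6,2)/40² = (-0.0600,0.0200)
o2: d²=181 > ρ²=64 → inactive
o3: d²=58 ≤ ρ²=64; F_rep = 16·(3,7)/58² = (0.0143,0.0333)
o4: d²=257 > ρ²=64 → inactive
F = F_att + ΣF_rep = (-9.0457,19.5533)
Δp = p'−p = (-2.2614,4.8883); α = Δx/Fx = (-380373/168200) / (-380373/42050) = 1/4
check: Δy/Fy = (102777/21025) / (411108/21025) = 1/4 ✓

α = 1/4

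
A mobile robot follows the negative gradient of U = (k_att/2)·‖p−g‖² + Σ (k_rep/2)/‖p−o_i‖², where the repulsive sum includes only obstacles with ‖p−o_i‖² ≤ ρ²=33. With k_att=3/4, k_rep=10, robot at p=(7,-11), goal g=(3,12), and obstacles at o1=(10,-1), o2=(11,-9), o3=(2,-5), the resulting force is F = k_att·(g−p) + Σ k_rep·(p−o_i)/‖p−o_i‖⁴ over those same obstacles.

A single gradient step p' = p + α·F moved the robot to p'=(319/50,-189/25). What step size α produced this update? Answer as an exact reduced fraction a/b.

F_att = 3/4·(g−p) = 3/4·(-4,23) = (-3.0000,17.2500)
o1: d²=109 > ρ²=33 → inactive
o2: d²=20 ≤ ρ²=33; F_rep = 10·(-4,-2)/20² = (-0.1000,-0.0500)
o3: d²=61 > ρ²=33 → inactive
F = F_att + ΣF_rep = (-3.1000,17.2000)
Δp = p'−p = (-0.6200,3.4400); α = Δx/Fx = (-31/50) / (-31/10) = 1/5
check: Δy/Fy = (86/25) / (86/5) = 1/5 ✓

α = 1/5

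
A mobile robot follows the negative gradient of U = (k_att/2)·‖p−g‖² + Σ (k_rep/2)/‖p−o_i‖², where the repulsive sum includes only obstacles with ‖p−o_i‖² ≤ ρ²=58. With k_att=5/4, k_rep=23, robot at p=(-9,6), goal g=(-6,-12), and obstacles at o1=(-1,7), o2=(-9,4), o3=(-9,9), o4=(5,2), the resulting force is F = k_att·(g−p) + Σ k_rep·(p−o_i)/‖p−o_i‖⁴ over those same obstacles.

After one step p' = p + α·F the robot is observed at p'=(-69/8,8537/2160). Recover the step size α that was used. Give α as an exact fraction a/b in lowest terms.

F_att = 5/4·(g−p) = 5/4·(3,-18) = (3.7500,-22.5000)
o1: d²=65 > ρ²=58 → inactive
o2: d²=4 ≤ ρ²=58; F_rep = 23·(0,2)/4² = (0.0000,2.8750)
o3: d²=9 ≤ ρ²=58; F_rep = 23·(0,-3)/9² = (0.0000,-0.8519)
o4: d²=212 > ρ²=58 → inactive
F = F_att + ΣF_rep = (3.7500,-20.4769)
Δp = p'−p = (0.3750,-2.0477); α = Δx/Fx = (3/8) / (15/4) = 1/10
check: Δy/Fy = (-4423/2160) / (-4423/216) = 1/10 ✓

α = 1/10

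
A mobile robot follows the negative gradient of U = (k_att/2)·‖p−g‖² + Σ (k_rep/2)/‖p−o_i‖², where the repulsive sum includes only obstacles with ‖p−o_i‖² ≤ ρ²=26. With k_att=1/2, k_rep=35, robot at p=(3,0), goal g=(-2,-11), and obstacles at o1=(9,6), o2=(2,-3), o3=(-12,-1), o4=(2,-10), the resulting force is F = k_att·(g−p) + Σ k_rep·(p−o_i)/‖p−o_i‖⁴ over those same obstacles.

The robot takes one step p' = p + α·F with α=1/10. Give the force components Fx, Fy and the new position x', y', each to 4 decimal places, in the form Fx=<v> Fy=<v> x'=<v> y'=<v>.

F_att = 1/2·(g−p) = 1/2·(-5,-11) = (-2.5000,-5.5000)
o1: d²=72 > ρ²=26 → inactive
o2: d²=10 ≤ ρ²=26; F_rep = 35·(1,3)/10² = (0.3500,1.0500)
o3: d²=226 > ρ²=26 → inactive
o4: d²=101 > ρ²=26 → inactive
F = F_att + ΣF_rep = (-2.1500,-4.4500)
p' = p + 1/10·F = (2.7850,-0.4450)

Fx=-2.1500 Fy=-4.4500 x'=2.7850 y'=-0.4450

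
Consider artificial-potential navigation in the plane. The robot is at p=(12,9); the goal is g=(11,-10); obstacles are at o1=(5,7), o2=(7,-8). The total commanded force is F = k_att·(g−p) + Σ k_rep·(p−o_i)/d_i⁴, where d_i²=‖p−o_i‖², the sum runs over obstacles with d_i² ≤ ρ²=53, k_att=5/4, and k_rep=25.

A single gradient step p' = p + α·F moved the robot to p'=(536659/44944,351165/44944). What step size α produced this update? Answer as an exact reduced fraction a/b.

α = 1/20

F_att = 5/4·(g−p) = 5/4·(-1,-19) = (-1.2500,-23.7500)
o1: d²=53 ≤ ρ²=53; F_rep = 25·(7,2)/53² = (0.0623,0.0178)
o2: d²=314 > ρ²=53 → inactive
F = F_att + ΣF_rep = (-1.1877,-23.7322)
Δp = p'−p = (-0.0594,-1.1866); α = Δx/Fx = (-2669/44944) / (-13345/11236) = 1/20
check: Δy/Fy = (-53331/44944) / (-266655/11236) = 1/20 ✓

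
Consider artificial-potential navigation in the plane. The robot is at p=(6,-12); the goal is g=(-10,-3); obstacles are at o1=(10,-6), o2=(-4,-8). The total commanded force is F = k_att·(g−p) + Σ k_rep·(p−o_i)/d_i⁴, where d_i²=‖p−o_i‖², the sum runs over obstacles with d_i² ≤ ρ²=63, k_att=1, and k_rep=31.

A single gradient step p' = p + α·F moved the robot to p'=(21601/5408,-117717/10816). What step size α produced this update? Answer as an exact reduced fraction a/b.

α = 1/8

F_att = 1·(g−p) = 1·(-16,9) = (-16.0000,9.0000)
o1: d²=52 ≤ ρ²=63; F_rep = 31·(-4,-6)/52² = (-0.0459,-0.0688)
o2: d²=116 > ρ²=63 → inactive
F = F_att + ΣF_rep = (-16.0459,8.9312)
Δp = p'−p = (-2.0057,1.1164); α = Δx/Fx = (-10847/5408) / (-10847/676) = 1/8
check: Δy/Fy = (12075/10816) / (12075/1352) = 1/8 ✓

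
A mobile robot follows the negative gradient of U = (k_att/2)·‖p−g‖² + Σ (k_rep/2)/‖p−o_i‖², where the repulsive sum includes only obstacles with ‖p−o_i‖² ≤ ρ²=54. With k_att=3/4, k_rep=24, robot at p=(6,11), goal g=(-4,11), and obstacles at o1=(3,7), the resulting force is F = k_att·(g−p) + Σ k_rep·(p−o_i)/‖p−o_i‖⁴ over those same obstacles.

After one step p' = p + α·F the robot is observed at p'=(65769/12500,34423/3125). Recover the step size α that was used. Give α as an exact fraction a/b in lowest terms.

F_att = 3/4·(g−p) = 3/4·(-10,0) = (-7.5000,0.0000)
o1: d²=25 ≤ ρ²=54; F_rep = 24·(3,4)/25² = (0.1152,0.1536)
F = F_att + ΣF_rep = (-7.3848,0.1536)
Δp = p'−p = (-0.7385,0.0154); α = Δx/Fx = (-9231/12500) / (-9231/1250) = 1/10
check: Δy/Fy = (48/3125) / (96/625) = 1/10 ✓

α = 1/10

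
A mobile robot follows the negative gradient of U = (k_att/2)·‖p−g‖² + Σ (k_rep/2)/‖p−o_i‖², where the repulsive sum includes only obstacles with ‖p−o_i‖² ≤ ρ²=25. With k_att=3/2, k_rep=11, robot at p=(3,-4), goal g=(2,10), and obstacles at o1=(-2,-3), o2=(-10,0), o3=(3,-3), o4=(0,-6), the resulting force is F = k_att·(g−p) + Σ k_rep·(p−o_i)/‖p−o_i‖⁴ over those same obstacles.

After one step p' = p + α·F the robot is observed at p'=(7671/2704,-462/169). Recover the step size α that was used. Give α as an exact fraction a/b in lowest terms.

α = 1/8

F_att = 3/2·(g−p) = 3/2·(-1,14) = (-1.5000,21.0000)
o1: d²=26 > ρ²=25 → inactive
o2: d²=185 > ρ²=25 → inactive
o3: d²=1 ≤ ρ²=25; F_rep = 11·(0,-1)/1² = (0.0000,-11.0000)
o4: d²=13 ≤ ρ²=25; F_rep = 11·(3,2)/13² = (0.1953,0.1302)
F = F_att + ΣF_rep = (-1.3047,10.1302)
Δp = p'−p = (-0.1631,1.2663); α = Δx/Fx = (-441/2704) / (-441/338) = 1/8
check: Δy/Fy = (214/169) / (1712/169) = 1/8 ✓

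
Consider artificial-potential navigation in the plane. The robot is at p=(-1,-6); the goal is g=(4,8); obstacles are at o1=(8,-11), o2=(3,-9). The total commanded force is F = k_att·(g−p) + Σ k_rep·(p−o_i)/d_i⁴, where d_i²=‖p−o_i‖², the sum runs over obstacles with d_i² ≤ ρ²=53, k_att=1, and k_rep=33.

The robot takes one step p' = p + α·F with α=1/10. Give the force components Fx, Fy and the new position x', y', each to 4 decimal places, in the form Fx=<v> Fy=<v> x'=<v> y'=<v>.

Fx=4.7888 Fy=14.1584 x'=-0.5211 y'=-4.5842

F_att = 1·(g−p) = 1·(5,14) = (5.0000,14.0000)
o1: d²=106 > ρ²=53 → inactive
o2: d²=25 ≤ ρ²=53; F_rep = 33·(-4,3)/25² = (-0.2112,0.1584)
F = F_att + ΣF_rep = (4.7888,14.1584)
p' = p + 1/10·F = (-0.5211,-4.5842)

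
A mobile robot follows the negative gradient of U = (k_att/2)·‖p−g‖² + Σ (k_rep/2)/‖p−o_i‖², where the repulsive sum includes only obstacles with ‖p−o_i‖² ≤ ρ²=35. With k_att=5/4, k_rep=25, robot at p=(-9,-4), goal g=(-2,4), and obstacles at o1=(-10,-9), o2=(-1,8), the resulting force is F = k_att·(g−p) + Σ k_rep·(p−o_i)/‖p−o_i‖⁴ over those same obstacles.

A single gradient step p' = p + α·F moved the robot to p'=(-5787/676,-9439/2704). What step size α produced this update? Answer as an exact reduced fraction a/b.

α = 1/20

F_att = 5/4·(g−p) = 5/4·(7,8) = (8.7500,10.0000)
o1: d²=26 ≤ ρ²=35; F_rep = 25·(1,5)/26² = (0.0370,0.1849)
o2: d²=208 > ρ²=35 → inactive
F = F_att + ΣF_rep = (8.7870,10.1849)
Δp = p'−p = (0.4393,0.5092); α = Δx/Fx = (297/676) / (1485/169) = 1/20
check: Δy/Fy = (1377/2704) / (6885/676) = 1/20 ✓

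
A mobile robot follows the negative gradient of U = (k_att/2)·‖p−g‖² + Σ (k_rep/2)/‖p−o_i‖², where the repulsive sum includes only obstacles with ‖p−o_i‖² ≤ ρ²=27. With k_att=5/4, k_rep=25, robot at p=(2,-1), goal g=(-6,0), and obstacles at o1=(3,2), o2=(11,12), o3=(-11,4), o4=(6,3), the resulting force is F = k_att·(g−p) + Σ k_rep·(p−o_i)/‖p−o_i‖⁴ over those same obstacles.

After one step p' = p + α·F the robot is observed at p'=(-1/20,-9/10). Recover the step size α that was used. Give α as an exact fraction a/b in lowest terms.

F_att = 5/4·(g−p) = 5/4·(-8,1) = (-10.0000,1.2500)
o1: d²=10 ≤ ρ²=27; F_rep = 25·(-1,-3)/10² = (-0.2500,-0.7500)
o2: d²=250 > ρ²=27 → inactive
o3: d²=194 > ρ²=27 → inactive
o4: d²=32 > ρ²=27 → inactive
F = F_att + ΣF_rep = (-10.2500,0.5000)
Δp = p'−p = (-2.0500,0.1000); α = Δx/Fx = (-41/20) / (-41/4) = 1/5
check: Δy/Fy = (1/10) / (1/2) = 1/5 ✓

α = 1/5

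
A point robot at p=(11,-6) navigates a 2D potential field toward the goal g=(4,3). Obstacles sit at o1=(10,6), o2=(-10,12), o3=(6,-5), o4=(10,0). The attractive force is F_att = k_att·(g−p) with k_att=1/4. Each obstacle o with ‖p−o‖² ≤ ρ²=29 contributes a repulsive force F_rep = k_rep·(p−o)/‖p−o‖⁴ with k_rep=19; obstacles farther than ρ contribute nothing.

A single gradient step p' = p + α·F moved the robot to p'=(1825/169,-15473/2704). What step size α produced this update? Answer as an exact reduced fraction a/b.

α = 1/8

F_att = 1/4·(g−p) = 1/4·(-7,9) = (-1.7500,2.2500)
o1: d²=145 > ρ²=29 → inactive
o2: d²=765 > ρ²=29 → inactive
o3: d²=26 ≤ ρ²=29; F_rep = 19·(5,-1)/26² = (0.1405,-0.0281)
o4: d²=37 > ρ²=29 → inactive
F = F_att + ΣF_rep = (-1.6095,2.2219)
Δp = p'−p = (-0.2012,0.2777); α = Δx/Fx = (-34/169) / (-272/169) = 1/8
check: Δy/Fy = (751/2704) / (751/338) = 1/8 ✓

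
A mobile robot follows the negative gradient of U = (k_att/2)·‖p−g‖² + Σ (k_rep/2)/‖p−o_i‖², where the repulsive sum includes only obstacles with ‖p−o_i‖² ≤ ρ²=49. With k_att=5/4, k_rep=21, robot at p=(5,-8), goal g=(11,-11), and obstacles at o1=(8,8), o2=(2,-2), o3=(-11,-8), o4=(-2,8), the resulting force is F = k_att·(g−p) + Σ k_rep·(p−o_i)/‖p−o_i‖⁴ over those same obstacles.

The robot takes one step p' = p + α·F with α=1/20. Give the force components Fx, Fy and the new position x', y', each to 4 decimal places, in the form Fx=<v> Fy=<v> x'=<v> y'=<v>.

F_att = 5/4·(g−p) = 5/4·(6,-3) = (7.5000,-3.7500)
o1: d²=265 > ρ²=49 → inactive
o2: d²=45 ≤ ρ²=49; F_rep = 21·(3,-6)/45² = (0.0311,-0.0622)
o3: d²=256 > ρ²=49 → inactive
o4: d²=305 > ρ²=49 → inactive
F = F_att + ΣF_rep = (7.5311,-3.8122)
p' = p + 1/20·F = (5.3766,-8.1906)

Fx=7.5311 Fy=-3.8122 x'=5.3766 y'=-8.1906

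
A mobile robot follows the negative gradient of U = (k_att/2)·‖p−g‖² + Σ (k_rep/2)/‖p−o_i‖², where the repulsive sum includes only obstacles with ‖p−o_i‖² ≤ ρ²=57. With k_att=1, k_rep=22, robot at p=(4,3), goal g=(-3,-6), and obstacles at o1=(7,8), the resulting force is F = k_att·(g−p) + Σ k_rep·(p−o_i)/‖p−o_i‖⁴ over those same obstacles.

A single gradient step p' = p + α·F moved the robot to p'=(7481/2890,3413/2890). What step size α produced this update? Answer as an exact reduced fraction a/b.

F_att = 1·(g−p) = 1·(-7,-9) = (-7.0000,-9.0000)
o1: d²=34 ≤ ρ²=57; F_rep = 22·(-3,-5)/34² = (-0.0571,-0.0952)
F = F_att + ΣF_rep = (-7.0571,-9.0952)
Δp = p'−p = (-1.4114,-1.8190); α = Δx/Fx = (-4079/2890) / (-4079/578) = 1/5
check: Δy/Fy = (-5257/2890) / (-5257/578) = 1/5 ✓

α = 1/5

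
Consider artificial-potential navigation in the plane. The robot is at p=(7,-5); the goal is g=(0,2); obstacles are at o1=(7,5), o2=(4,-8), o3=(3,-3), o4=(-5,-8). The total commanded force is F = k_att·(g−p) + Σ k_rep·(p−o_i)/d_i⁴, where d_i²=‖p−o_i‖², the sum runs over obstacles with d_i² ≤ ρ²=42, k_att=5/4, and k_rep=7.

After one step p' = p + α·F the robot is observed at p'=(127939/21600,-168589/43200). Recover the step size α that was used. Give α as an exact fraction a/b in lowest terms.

α = 1/8

F_att = 5/4·(g−p) = 5/4·(-7,7) = (-8.7500,8.7500)
o1: d²=100 > ρ²=42 → inactive
o2: d²=18 ≤ ρ²=42; F_rep = 7·(3,3)/18² = (0.0648,0.0648)
o3: d²=20 ≤ ρ²=42; F_rep = 7·(4,-2)/20² = (0.0700,-0.0350)
o4: d²=153 > ρ²=42 → inactive
F = F_att + ΣF_rep = (-8.6152,8.7798)
Δp = p'−p = (-1.0769,1.0975); α = Δx/Fx = (-23261/21600) / (-23261/2700) = 1/8
check: Δy/Fy = (47411/43200) / (47411/5400) = 1/8 ✓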